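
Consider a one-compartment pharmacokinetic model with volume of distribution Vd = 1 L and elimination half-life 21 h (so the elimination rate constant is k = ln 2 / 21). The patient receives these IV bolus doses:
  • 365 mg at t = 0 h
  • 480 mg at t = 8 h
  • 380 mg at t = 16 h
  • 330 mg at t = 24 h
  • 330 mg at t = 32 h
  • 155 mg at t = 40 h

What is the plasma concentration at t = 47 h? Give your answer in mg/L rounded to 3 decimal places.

k = ln 2 / 21 = 0.03301 per h
Dose 1 (365 mg at t=0 h): 365·exp(−0.03301·47) = 77.368 mg/L
Dose 2 (480 mg at t=8 h): 480·exp(−0.03301·39) = 132.491 mg/L
Dose 3 (380 mg at t=16 h): 380·exp(−0.03301·31) = 136.586 mg/L
Dose 4 (330 mg at t=24 h): 330·exp(−0.03301·23) = 154.459 mg/L
Dose 5 (330 mg at t=32 h): 330·exp(−0.03301·15) = 201.137 mg/L
Dose 6 (155 mg at t=40 h): 155·exp(−0.03301·7) = 123.024 mg/L
C(47) = 77.368 + 132.491 + 136.586 + 154.459 + 201.137 + 123.024 = 825.065 mg/L

825.065 mg/L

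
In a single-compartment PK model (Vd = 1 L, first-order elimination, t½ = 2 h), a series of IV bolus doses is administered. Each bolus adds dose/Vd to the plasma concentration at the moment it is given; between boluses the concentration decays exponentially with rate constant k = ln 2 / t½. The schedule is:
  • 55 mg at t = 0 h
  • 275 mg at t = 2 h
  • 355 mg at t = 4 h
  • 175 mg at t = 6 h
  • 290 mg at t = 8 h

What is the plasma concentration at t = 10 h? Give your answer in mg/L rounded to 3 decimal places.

252.031 mg/L

k = ln 2 / 2 = 0.34657 per h
Dose 1 (55 mg at t=0 h): 55·exp(−0.34657·10) = 1.719 mg/L
Dose 2 (275 mg at t=2 h): 275·exp(−0.34657·8) = 17.188 mg/L
Dose 3 (355 mg at t=4 h): 355·exp(−0.34657·6) = 44.375 mg/L
Dose 4 (175 mg at t=6 h): 175·exp(−0.34657·4) = 43.750 mg/L
Dose 5 (290 mg at t=8 h): 290·exp(−0.34657·2) = 145.000 mg/L
C(10) = 1.719 + 17.188 + 44.375 + 43.750 + 145.000 = 252.031 mg/L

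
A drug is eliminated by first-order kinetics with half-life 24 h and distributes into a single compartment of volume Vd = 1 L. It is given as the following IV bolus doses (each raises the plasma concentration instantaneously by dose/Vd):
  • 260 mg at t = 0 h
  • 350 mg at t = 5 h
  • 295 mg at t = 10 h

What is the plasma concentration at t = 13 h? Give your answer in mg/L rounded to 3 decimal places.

k = ln 2 / 24 = 0.02888 per h
Dose 1 (260 mg at t=0 h): 260·exp(−0.02888·13) = 178.614 mg/L
Dose 2 (350 mg at t=5 h): 350·exp(−0.02888·8) = 277.795 mg/L
Dose 3 (295 mg at t=10 h): 295·exp(−0.02888·3) = 270.516 mg/L
C(13) = 178.614 + 277.795 + 270.516 = 726.925 mg/L

726.925 mg/L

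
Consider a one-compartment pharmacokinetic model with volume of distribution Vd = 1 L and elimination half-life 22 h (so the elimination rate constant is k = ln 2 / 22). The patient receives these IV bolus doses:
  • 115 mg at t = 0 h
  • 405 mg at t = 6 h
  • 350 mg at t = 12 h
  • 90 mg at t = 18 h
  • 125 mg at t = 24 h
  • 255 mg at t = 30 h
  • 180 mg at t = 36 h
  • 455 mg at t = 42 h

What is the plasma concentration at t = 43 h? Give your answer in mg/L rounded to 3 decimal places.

1151.897 mg/L

k = ln 2 / 22 = 0.03151 per h
Dose 1 (115 mg at t=0 h): 115·exp(−0.03151·43) = 29.670 mg/L
Dose 2 (405 mg at t=6 h): 405·exp(−0.03151·37) = 126.234 mg/L
Dose 3 (350 mg at t=12 h): 350·exp(−0.03151·31) = 131.792 mg/L
Dose 4 (90 mg at t=18 h): 90·exp(−0.03151·25) = 40.941 mg/L
Dose 5 (125 mg at t=24 h): 125·exp(−0.03151·19) = 68.696 mg/L
Dose 6 (255 mg at t=30 h): 255·exp(−0.03151·13) = 169.301 mg/L
Dose 7 (180 mg at t=36 h): 180·exp(−0.03151·7) = 144.374 mg/L
Dose 8 (455 mg at t=42 h): 455·exp(−0.03151·1) = 440.888 mg/L
C(43) = 29.670 + 126.234 + 131.792 + 40.941 + 68.696 + 169.301 + 144.374 + 440.888 = 1151.897 mg/L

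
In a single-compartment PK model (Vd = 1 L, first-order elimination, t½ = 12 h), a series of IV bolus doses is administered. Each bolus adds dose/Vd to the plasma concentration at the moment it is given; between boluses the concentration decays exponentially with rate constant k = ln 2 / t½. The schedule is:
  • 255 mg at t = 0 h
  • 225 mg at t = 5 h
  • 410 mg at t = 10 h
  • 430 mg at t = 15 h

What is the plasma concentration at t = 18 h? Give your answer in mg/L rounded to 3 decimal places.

k = ln 2 / 12 = 0.05776 per h
Dose 1 (255 mg at t=0 h): 255·exp(−0.05776·18) = 90.156 mg/L
Dose 2 (225 mg at t=5 h): 225·exp(−0.05776·13) = 106.186 mg/L
Dose 3 (410 mg at t=10 h): 410·exp(−0.05776·8) = 258.284 mg/L
Dose 4 (430 mg at t=15 h): 430·exp(−0.05776·3) = 361.585 mg/L
C(18) = 90.156 + 106.186 + 258.284 + 361.585 = 816.211 mg/L

816.211 mg/L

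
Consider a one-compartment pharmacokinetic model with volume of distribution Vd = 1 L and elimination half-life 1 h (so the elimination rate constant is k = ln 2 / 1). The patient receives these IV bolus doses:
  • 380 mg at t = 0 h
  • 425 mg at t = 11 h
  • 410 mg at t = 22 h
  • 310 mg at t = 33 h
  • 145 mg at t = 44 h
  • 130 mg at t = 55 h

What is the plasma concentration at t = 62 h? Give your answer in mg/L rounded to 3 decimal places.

1.016 mg/L

k = ln 2 / 1 = 0.69315 per h
Dose 1 (380 mg at t=0 h): 380·exp(−0.69315·62) = 0.000 mg/L
Dose 2 (425 mg at t=11 h): 425·exp(−0.69315·51) = 0.000 mg/L
Dose 3 (410 mg at t=22 h): 410·exp(−0.69315·40) = 0.000 mg/L
Dose 4 (310 mg at t=33 h): 310·exp(−0.69315·29) = 0.000 mg/L
Dose 5 (145 mg at t=44 h): 145·exp(−0.69315·18) = 0.001 mg/L
Dose 6 (130 mg at t=55 h): 130·exp(−0.69315·7) = 1.016 mg/L
C(62) = 0.000 + 0.000 + 0.000 + 0.000 + 0.001 + 1.016 = 1.016 mg/L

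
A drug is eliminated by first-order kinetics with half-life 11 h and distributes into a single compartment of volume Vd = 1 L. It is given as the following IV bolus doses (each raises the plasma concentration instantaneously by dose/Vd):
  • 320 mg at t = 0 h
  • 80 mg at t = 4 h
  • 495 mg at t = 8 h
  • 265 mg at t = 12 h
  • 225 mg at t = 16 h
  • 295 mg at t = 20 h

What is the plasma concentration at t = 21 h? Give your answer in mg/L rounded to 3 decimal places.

922.277 mg/L

k = ln 2 / 11 = 0.06301 per h
Dose 1 (320 mg at t=0 h): 320·exp(−0.06301·21) = 85.203 mg/L
Dose 2 (80 mg at t=4 h): 80·exp(−0.06301·17) = 27.407 mg/L
Dose 3 (495 mg at t=8 h): 495·exp(−0.06301·13) = 218.194 mg/L
Dose 4 (265 mg at t=12 h): 265·exp(−0.06301·9) = 150.296 mg/L
Dose 5 (225 mg at t=16 h): 225·exp(−0.06301·5) = 164.192 mg/L
Dose 6 (295 mg at t=20 h): 295·exp(−0.06301·1) = 276.985 mg/L
C(21) = 85.203 + 27.407 + 218.194 + 150.296 + 164.192 + 276.985 = 922.277 mg/L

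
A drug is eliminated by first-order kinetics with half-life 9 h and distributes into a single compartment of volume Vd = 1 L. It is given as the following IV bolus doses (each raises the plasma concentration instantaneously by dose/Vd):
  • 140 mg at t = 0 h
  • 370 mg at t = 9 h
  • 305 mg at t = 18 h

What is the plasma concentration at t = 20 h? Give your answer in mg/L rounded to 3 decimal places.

450.053 mg/L

k = ln 2 / 9 = 0.07702 per h
Dose 1 (140 mg at t=0 h): 140·exp(−0.07702·20) = 30.004 mg/L
Dose 2 (370 mg at t=9 h): 370·exp(−0.07702·11) = 158.590 mg/L
Dose 3 (305 mg at t=18 h): 305·exp(−0.07702·2) = 261.459 mg/L
C(20) = 30.004 + 158.590 + 261.459 = 450.053 mg/L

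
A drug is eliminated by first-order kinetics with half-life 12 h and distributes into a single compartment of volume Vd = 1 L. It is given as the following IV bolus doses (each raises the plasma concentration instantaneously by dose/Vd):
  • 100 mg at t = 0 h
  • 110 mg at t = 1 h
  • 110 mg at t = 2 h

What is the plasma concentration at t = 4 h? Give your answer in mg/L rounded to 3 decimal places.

269.868 mg/L

k = ln 2 / 12 = 0.05776 per h
Dose 1 (100 mg at t=0 h): 100·exp(−0.05776·4) = 79.370 mg/L
Dose 2 (110 mg at t=1 h): 110·exp(−0.05776·3) = 92.499 mg/L
Dose 3 (110 mg at t=2 h): 110·exp(−0.05776·2) = 97.999 mg/L
C(4) = 79.370 + 92.499 + 97.999 = 269.868 mg/L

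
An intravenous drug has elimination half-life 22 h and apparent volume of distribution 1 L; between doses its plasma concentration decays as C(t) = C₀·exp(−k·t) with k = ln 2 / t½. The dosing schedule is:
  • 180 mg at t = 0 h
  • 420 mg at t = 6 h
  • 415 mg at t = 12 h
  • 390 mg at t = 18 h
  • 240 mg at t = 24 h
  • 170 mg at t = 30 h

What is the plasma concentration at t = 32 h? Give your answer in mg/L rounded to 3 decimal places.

1068.853 mg/L

k = ln 2 / 22 = 0.03151 per h
Dose 1 (180 mg at t=0 h): 180·exp(−0.03151·32) = 65.677 mg/L
Dose 2 (420 mg at t=6 h): 420·exp(−0.03151·26) = 185.134 mg/L
Dose 3 (415 mg at t=12 h): 415·exp(−0.03151·20) = 220.996 mg/L
Dose 4 (390 mg at t=18 h): 390·exp(−0.03151·14) = 250.900 mg/L
Dose 5 (240 mg at t=24 h): 240·exp(−0.03151·8) = 186.529 mg/L
Dose 6 (170 mg at t=30 h): 170·exp(−0.03151·2) = 159.618 mg/L
C(32) = 65.677 + 185.134 + 220.996 + 250.900 + 186.529 + 159.618 = 1068.853 mg/L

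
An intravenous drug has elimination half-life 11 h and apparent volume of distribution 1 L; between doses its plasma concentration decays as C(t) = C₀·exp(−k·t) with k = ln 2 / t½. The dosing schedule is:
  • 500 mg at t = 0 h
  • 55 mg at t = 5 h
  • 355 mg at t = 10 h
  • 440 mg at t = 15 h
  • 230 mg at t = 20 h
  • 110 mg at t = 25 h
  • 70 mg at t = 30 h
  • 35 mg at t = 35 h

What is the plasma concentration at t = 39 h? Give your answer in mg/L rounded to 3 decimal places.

k = ln 2 / 11 = 0.06301 per h
Dose 1 (500 mg at t=0 h): 500·exp(−0.06301·39) = 42.823 mg/L
Dose 2 (55 mg at t=5 h): 55·exp(−0.06301·34) = 6.455 mg/L
Dose 3 (355 mg at t=10 h): 355·exp(−0.06301·29) = 57.096 mg/L
Dose 4 (440 mg at t=15 h): 440·exp(−0.06301·24) = 96.975 mg/L
Dose 5 (230 mg at t=20 h): 230·exp(−0.06301·19) = 69.465 mg/L
Dose 6 (110 mg at t=25 h): 110·exp(−0.06301·14) = 45.526 mg/L
Dose 7 (70 mg at t=30 h): 70·exp(−0.06301·9) = 39.701 mg/L
Dose 8 (35 mg at t=35 h): 35·exp(−0.06301·4) = 27.202 mg/L
C(39) = 42.823 + 6.455 + 57.096 + 96.975 + 69.465 + 45.526 + 39.701 + 27.202 = 385.244 mg/L

385.244 mg/L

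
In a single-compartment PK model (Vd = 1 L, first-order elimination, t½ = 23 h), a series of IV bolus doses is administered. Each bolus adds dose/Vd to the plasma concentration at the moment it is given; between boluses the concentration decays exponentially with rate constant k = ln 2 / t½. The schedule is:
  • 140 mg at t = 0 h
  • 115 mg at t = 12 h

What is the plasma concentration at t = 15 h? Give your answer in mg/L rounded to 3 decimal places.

194.144 mg/L

k = ln 2 / 23 = 0.03014 per h
Dose 1 (140 mg at t=0 h): 140·exp(−0.03014·15) = 89.085 mg/L
Dose 2 (115 mg at t=12 h): 115·exp(−0.03014·3) = 105.059 mg/L
C(15) = 89.085 + 105.059 = 194.144 mg/L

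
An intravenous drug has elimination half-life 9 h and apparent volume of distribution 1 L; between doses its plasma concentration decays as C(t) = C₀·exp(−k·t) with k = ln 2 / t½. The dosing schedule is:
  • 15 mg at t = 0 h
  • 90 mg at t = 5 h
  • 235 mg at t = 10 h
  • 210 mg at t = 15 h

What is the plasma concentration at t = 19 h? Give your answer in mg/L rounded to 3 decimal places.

305.912 mg/L

k = ln 2 / 9 = 0.07702 per h
Dose 1 (15 mg at t=0 h): 15·exp(−0.07702·19) = 3.472 mg/L
Dose 2 (90 mg at t=5 h): 90·exp(−0.07702·14) = 30.618 mg/L
Dose 3 (235 mg at t=10 h): 235·exp(−0.07702·9) = 117.500 mg/L
Dose 4 (210 mg at t=15 h): 210·exp(−0.07702·4) = 154.322 mg/L
C(19) = 3.472 + 30.618 + 117.500 + 154.322 = 305.912 mg/L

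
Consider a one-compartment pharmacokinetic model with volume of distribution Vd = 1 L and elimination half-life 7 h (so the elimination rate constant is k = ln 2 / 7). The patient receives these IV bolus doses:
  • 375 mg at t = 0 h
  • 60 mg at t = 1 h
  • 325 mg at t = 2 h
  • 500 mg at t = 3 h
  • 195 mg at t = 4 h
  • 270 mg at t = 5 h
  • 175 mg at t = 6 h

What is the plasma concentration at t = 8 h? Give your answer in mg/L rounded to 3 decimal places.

k = ln 2 / 7 = 0.09902 per h
Dose 1 (375 mg at t=0 h): 375·exp(−0.09902·8) = 169.823 mg/L
Dose 2 (60 mg at t=1 h): 60·exp(−0.09902·7) = 30.000 mg/L
Dose 3 (325 mg at t=2 h): 325·exp(−0.09902·6) = 179.415 mg/L
Dose 4 (500 mg at t=3 h): 500·exp(−0.09902·5) = 304.753 mg/L
Dose 5 (195 mg at t=4 h): 195·exp(−0.09902·4) = 131.225 mg/L
Dose 6 (270 mg at t=5 h): 270·exp(−0.09902·3) = 200.609 mg/L
Dose 7 (175 mg at t=6 h): 175·exp(−0.09902·2) = 143.559 mg/L
C(8) = 169.823 + 30.000 + 179.415 + 304.753 + 131.225 + 200.609 + 143.559 = 1159.384 mg/L

1159.384 mg/L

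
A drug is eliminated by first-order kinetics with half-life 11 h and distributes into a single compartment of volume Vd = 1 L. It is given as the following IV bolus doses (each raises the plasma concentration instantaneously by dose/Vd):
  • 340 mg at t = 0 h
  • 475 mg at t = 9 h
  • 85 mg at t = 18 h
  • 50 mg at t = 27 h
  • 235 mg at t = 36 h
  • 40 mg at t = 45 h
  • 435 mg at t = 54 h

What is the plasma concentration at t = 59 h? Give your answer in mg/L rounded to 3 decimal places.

k = ln 2 / 11 = 0.06301 per h
Dose 1 (340 mg at t=0 h): 340·exp(−0.06301·59) = 8.258 mg/L
Dose 2 (475 mg at t=9 h): 475·exp(−0.06301·50) = 20.341 mg/L
Dose 3 (85 mg at t=18 h): 85·exp(−0.06301·41) = 6.418 mg/L
Dose 4 (50 mg at t=27 h): 50·exp(−0.06301·32) = 6.657 mg/L
Dose 5 (235 mg at t=36 h): 235·exp(−0.06301·23) = 55.162 mg/L
Dose 6 (40 mg at t=45 h): 40·exp(−0.06301·14) = 16.555 mg/L
Dose 7 (435 mg at t=54 h): 435·exp(−0.06301·5) = 317.437 mg/L
C(59) = 8.258 + 20.341 + 6.418 + 6.657 + 55.162 + 16.555 + 317.437 = 430.828 mg/L

430.828 mg/L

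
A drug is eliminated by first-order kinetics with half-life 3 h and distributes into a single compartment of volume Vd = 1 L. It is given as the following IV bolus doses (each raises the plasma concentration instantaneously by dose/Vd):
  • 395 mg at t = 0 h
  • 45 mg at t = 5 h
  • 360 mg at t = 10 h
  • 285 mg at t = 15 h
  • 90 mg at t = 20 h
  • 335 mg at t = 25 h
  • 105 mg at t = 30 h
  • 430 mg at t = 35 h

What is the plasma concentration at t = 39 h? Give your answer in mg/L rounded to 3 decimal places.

199.698 mg/L

k = ln 2 / 3 = 0.23105 per h
Dose 1 (395 mg at t=0 h): 395·exp(−0.23105·39) = 0.048 mg/L
Dose 2 (45 mg at t=5 h): 45·exp(−0.23105·34) = 0.017 mg/L
Dose 3 (360 mg at t=10 h): 360·exp(−0.23105·29) = 0.443 mg/L
Dose 4 (285 mg at t=15 h): 285·exp(−0.23105·24) = 1.113 mg/L
Dose 5 (90 mg at t=20 h): 90·exp(−0.23105·19) = 1.116 mg/L
Dose 6 (335 mg at t=25 h): 335·exp(−0.23105·14) = 13.190 mg/L
Dose 7 (105 mg at t=30 h): 105·exp(−0.23105·9) = 13.125 mg/L
Dose 8 (430 mg at t=35 h): 430·exp(−0.23105·4) = 170.646 mg/L
C(39) = 0.048 + 0.017 + 0.443 + 1.113 + 1.116 + 13.190 + 13.125 + 170.646 = 199.698 mg/L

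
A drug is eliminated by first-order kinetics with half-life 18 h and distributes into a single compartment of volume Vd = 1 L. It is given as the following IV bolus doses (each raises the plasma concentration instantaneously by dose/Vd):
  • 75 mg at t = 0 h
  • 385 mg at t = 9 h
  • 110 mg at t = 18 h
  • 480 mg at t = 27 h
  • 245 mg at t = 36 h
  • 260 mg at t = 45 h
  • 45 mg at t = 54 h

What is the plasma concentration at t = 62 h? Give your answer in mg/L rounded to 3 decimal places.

460.018 mg/L

k = ln 2 / 18 = 0.03851 per h
Dose 1 (75 mg at t=0 h): 75·exp(−0.03851·62) = 6.889 mg/L
Dose 2 (385 mg at t=9 h): 385·exp(−0.03851·53) = 50.014 mg/L
Dose 3 (110 mg at t=18 h): 110·exp(−0.03851·44) = 20.209 mg/L
Dose 4 (480 mg at t=27 h): 480·exp(−0.03851·35) = 124.711 mg/L
Dose 5 (245 mg at t=36 h): 245·exp(−0.03851·26) = 90.021 mg/L
Dose 6 (260 mg at t=45 h): 260·exp(−0.03851·17) = 135.104 mg/L
Dose 7 (45 mg at t=54 h): 45·exp(−0.03851·8) = 33.069 mg/L
C(62) = 6.889 + 50.014 + 20.209 + 124.711 + 90.021 + 135.104 + 33.069 = 460.018 mg/L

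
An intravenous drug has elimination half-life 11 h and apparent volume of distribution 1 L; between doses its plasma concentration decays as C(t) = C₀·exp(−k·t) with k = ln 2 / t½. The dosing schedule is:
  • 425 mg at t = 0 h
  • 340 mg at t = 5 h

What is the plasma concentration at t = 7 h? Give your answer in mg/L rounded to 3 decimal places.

k = ln 2 / 11 = 0.06301 per h
Dose 1 (425 mg at t=0 h): 425·exp(−0.06301·7) = 273.416 mg/L
Dose 2 (340 mg at t=5 h): 340·exp(−0.06301·2) = 299.741 mg/L
C(7) = 273.416 + 299.741 = 573.157 mg/L

573.157 mg/L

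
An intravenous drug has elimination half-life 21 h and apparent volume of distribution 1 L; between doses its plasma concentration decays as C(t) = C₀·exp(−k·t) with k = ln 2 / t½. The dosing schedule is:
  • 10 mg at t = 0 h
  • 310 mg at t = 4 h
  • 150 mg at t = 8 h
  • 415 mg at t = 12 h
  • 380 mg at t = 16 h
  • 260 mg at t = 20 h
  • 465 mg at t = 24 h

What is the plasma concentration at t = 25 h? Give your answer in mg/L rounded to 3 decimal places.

1467.860 mg/L

k = ln 2 / 21 = 0.03301 per h
Dose 1 (10 mg at t=0 h): 10·exp(−0.03301·25) = 4.382 mg/L
Dose 2 (310 mg at t=4 h): 310·exp(−0.03301·21) = 155.000 mg/L
Dose 3 (150 mg at t=8 h): 150·exp(−0.03301·17) = 85.586 mg/L
Dose 4 (415 mg at t=12 h): 415·exp(−0.03301·13) = 270.207 mg/L
Dose 5 (380 mg at t=16 h): 380·exp(−0.03301·9) = 282.339 mg/L
Dose 6 (260 mg at t=20 h): 260·exp(−0.03301·5) = 220.445 mg/L
Dose 7 (465 mg at t=24 h): 465·exp(−0.03301·1) = 449.902 mg/L
C(25) = 4.382 + 155.000 + 85.586 + 270.207 + 282.339 + 220.445 + 449.902 = 1467.860 mg/L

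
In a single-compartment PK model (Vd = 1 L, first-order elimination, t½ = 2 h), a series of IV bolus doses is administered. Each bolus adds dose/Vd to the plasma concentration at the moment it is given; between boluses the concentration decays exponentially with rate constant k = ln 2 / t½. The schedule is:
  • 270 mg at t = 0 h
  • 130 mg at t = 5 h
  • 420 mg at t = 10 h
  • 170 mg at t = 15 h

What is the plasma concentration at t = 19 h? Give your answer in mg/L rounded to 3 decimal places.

62.450 mg/L

k = ln 2 / 2 = 0.34657 per h
Dose 1 (270 mg at t=0 h): 270·exp(−0.34657·19) = 0.373 mg/L
Dose 2 (130 mg at t=5 h): 130·exp(−0.34657·14) = 1.016 mg/L
Dose 3 (420 mg at t=10 h): 420·exp(−0.34657·9) = 18.562 mg/L
Dose 4 (170 mg at t=15 h): 170·exp(−0.34657·4) = 42.500 mg/L
C(19) = 0.373 + 1.016 + 18.562 + 42.500 = 62.450 mg/L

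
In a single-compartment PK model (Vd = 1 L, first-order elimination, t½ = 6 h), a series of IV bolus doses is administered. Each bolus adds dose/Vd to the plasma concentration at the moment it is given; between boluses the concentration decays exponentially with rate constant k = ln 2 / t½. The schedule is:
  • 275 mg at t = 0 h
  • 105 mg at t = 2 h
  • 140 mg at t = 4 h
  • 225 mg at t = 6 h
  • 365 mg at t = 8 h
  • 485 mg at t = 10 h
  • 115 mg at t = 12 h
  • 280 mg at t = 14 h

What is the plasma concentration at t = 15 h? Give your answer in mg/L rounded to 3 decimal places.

k = ln 2 / 6 = 0.11552 per h
Dose 1 (275 mg at t=0 h): 275·exp(−0.11552·15) = 48.614 mg/L
Dose 2 (105 mg at t=2 h): 105·exp(−0.11552·13) = 23.386 mg/L
Dose 3 (140 mg at t=4 h): 140·exp(−0.11552·11) = 39.286 mg/L
Dose 4 (225 mg at t=6 h): 225·exp(−0.11552·9) = 79.550 mg/L
Dose 5 (365 mg at t=8 h): 365·exp(−0.11552·7) = 162.589 mg/L
Dose 6 (485 mg at t=10 h): 485·exp(−0.11552·5) = 272.197 mg/L
Dose 7 (115 mg at t=12 h): 115·exp(−0.11552·3) = 81.317 mg/L
Dose 8 (280 mg at t=14 h): 280·exp(−0.11552·1) = 249.452 mg/L
C(15) = 48.614 + 23.386 + 39.286 + 79.550 + 162.589 + 272.197 + 81.317 + 249.452 = 956.390 mg/L

956.390 mg/L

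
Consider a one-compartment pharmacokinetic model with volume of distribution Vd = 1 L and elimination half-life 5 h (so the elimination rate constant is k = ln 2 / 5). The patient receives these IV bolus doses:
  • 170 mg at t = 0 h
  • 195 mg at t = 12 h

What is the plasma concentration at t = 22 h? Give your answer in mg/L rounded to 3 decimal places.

56.802 mg/L

k = ln 2 / 5 = 0.13863 per h
Dose 1 (170 mg at t=0 h): 170·exp(−0.13863·22) = 8.052 mg/L
Dose 2 (195 mg at t=12 h): 195·exp(−0.13863·10) = 48.750 mg/L
C(22) = 8.052 + 48.750 = 56.802 mg/L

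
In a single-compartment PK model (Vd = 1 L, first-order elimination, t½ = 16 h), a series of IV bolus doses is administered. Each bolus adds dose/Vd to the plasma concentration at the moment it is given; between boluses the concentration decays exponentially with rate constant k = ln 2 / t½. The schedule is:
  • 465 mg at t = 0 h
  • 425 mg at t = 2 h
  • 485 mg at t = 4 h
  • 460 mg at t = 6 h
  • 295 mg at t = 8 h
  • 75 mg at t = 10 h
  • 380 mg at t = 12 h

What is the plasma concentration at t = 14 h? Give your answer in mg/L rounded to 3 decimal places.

1785.007 mg/L

k = ln 2 / 16 = 0.04332 per h
Dose 1 (465 mg at t=0 h): 465·exp(−0.04332·14) = 253.543 mg/L
Dose 2 (425 mg at t=2 h): 425·exp(−0.04332·12) = 252.707 mg/L
Dose 3 (485 mg at t=4 h): 485·exp(−0.04332·10) = 314.484 mg/L
Dose 4 (460 mg at t=6 h): 460·exp(−0.04332·8) = 325.269 mg/L
Dose 5 (295 mg at t=8 h): 295·exp(−0.04332·6) = 227.476 mg/L
Dose 6 (75 mg at t=10 h): 75·exp(−0.04332·4) = 63.067 mg/L
Dose 7 (380 mg at t=12 h): 380·exp(−0.04332·2) = 348.462 mg/L
C(14) = 253.543 + 252.707 + 314.484 + 325.269 + 227.476 + 63.067 + 348.462 = 1785.007 mg/L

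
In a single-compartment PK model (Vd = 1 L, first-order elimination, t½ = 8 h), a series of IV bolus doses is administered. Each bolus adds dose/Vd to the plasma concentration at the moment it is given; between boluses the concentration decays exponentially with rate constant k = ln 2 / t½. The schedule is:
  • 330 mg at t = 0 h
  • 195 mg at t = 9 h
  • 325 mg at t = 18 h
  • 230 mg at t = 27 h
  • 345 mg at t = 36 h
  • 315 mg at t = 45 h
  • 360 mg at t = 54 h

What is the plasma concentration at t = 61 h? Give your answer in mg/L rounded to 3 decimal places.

338.333 mg/L

k = ln 2 / 8 = 0.08664 per h
Dose 1 (330 mg at t=0 h): 330·exp(−0.08664·61) = 1.672 mg/L
Dose 2 (195 mg at t=9 h): 195·exp(−0.08664·52) = 2.154 mg/L
Dose 3 (325 mg at t=18 h): 325·exp(−0.08664·43) = 7.832 mg/L
Dose 4 (230 mg at t=27 h): 230·exp(−0.08664·34) = 12.088 mg/L
Dose 5 (345 mg at t=36 h): 345·exp(−0.08664·25) = 39.546 mg/L
Dose 6 (315 mg at t=45 h): 315·exp(−0.08664·16) = 78.750 mg/L
Dose 7 (360 mg at t=54 h): 360·exp(−0.08664·7) = 196.291 mg/L
C(61) = 1.672 + 2.154 + 7.832 + 12.088 + 39.546 + 78.750 + 196.291 = 338.333 mg/L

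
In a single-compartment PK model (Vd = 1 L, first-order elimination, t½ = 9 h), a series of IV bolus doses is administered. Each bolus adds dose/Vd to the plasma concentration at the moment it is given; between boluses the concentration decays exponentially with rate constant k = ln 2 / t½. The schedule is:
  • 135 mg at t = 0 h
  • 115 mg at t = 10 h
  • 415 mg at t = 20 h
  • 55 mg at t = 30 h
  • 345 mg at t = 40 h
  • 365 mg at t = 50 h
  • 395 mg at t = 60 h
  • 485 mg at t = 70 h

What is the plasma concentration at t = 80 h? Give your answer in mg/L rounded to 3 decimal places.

367.299 mg/L

k = ln 2 / 9 = 0.07702 per h
Dose 1 (135 mg at t=0 h): 135·exp(−0.07702·80) = 0.285 mg/L
Dose 2 (115 mg at t=10 h): 115·exp(−0.07702·70) = 0.524 mg/L
Dose 3 (415 mg at t=20 h): 415·exp(−0.07702·60) = 4.085 mg/L
Dose 4 (55 mg at t=30 h): 55·exp(−0.07702·50) = 1.169 mg/L
Dose 5 (345 mg at t=40 h): 345·exp(−0.07702·40) = 15.846 mg/L
Dose 6 (365 mg at t=50 h): 365·exp(−0.07702·30) = 36.213 mg/L
Dose 7 (395 mg at t=60 h): 395·exp(−0.07702·20) = 84.653 mg/L
Dose 8 (485 mg at t=70 h): 485·exp(−0.07702·10) = 224.525 mg/L
C(80) = 0.285 + 0.524 + 4.085 + 1.169 + 15.846 + 36.213 + 84.653 + 224.525 = 367.299 mg/L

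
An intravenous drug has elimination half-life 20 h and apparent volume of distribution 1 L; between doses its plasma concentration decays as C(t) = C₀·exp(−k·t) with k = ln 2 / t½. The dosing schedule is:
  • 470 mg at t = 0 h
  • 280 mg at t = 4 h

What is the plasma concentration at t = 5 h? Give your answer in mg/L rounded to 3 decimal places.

k = ln 2 / 20 = 0.03466 per h
Dose 1 (470 mg at t=0 h): 470·exp(−0.03466·5) = 395.221 mg/L
Dose 2 (280 mg at t=4 h): 280·exp(−0.03466·1) = 270.462 mg/L
C(5) = 395.221 + 270.462 = 665.683 mg/L

665.683 mg/L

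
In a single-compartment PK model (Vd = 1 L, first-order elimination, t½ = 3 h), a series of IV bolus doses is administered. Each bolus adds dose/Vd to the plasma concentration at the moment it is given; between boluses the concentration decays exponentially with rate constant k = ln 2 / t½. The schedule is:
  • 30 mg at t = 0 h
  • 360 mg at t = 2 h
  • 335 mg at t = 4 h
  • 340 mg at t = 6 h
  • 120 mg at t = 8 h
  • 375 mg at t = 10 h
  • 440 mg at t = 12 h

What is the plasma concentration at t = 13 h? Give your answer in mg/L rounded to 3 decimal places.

k = ln 2 / 3 = 0.23105 per h
Dose 1 (30 mg at t=0 h): 30·exp(−0.23105·13) = 1.488 mg/L
Dose 2 (360 mg at t=2 h): 360·exp(−0.23105·11) = 28.348 mg/L
Dose 3 (335 mg at t=4 h): 335·exp(−0.23105·9) = 41.875 mg/L
Dose 4 (340 mg at t=6 h): 340·exp(−0.23105·7) = 67.465 mg/L
Dose 5 (120 mg at t=8 h): 120·exp(−0.23105·5) = 37.798 mg/L
Dose 6 (375 mg at t=10 h): 375·exp(−0.23105·3) = 187.500 mg/L
Dose 7 (440 mg at t=12 h): 440·exp(−0.23105·1) = 349.228 mg/L
C(13) = 1.488 + 28.348 + 41.875 + 67.465 + 37.798 + 187.500 + 349.228 = 713.702 mg/L

713.702 mg/L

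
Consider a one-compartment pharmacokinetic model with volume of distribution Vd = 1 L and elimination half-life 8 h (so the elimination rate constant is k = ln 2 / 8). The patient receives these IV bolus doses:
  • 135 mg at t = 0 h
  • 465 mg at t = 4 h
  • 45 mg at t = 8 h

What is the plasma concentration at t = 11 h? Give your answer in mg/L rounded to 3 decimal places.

340.292 mg/L

k = ln 2 / 8 = 0.08664 per h
Dose 1 (135 mg at t=0 h): 135·exp(−0.08664·11) = 52.050 mg/L
Dose 2 (465 mg at t=4 h): 465·exp(−0.08664·7) = 253.543 mg/L
Dose 3 (45 mg at t=8 h): 45·exp(−0.08664·3) = 34.700 mg/L
C(11) = 52.050 + 253.543 + 34.700 = 340.292 mg/L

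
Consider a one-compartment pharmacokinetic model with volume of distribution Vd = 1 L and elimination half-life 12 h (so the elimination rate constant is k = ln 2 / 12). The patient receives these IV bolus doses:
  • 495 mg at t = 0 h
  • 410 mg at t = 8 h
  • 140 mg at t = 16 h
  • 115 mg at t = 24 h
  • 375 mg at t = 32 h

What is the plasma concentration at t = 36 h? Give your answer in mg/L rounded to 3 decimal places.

542.464 mg/L

k = ln 2 / 12 = 0.05776 per h
Dose 1 (495 mg at t=0 h): 495·exp(−0.05776·36) = 61.875 mg/L
Dose 2 (410 mg at t=8 h): 410·exp(−0.05776·28) = 81.354 mg/L
Dose 3 (140 mg at t=16 h): 140·exp(−0.05776·20) = 44.097 mg/L
Dose 4 (115 mg at t=24 h): 115·exp(−0.05776·12) = 57.500 mg/L
Dose 5 (375 mg at t=32 h): 375·exp(−0.05776·4) = 297.638 mg/L
C(36) = 61.875 + 81.354 + 44.097 + 57.500 + 297.638 = 542.464 mg/L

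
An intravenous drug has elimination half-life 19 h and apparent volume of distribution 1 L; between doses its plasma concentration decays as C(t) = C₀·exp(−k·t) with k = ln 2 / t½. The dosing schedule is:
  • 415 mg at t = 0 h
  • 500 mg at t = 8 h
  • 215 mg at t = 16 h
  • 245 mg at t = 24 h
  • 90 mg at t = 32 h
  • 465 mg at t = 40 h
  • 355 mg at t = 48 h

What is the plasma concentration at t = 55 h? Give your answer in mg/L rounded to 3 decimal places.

k = ln 2 / 19 = 0.03648 per h
Dose 1 (415 mg at t=0 h): 415·exp(−0.03648·55) = 55.801 mg/L
Dose 2 (500 mg at t=8 h): 500·exp(−0.03648·47) = 90.015 mg/L
Dose 3 (215 mg at t=16 h): 215·exp(−0.03648·39) = 51.824 mg/L
Dose 4 (245 mg at t=24 h): 245·exp(−0.03648·31) = 79.070 mg/L
Dose 5 (90 mg at t=32 h): 90·exp(−0.03648·23) = 38.890 mg/L
Dose 6 (465 mg at t=40 h): 465·exp(−0.03648·15) = 269.028 mg/L
Dose 7 (355 mg at t=48 h): 355·exp(−0.03648·7) = 274.994 mg/L
C(55) = 55.801 + 90.015 + 51.824 + 79.070 + 38.890 + 269.028 + 274.994 = 859.623 mg/L

859.623 mg/L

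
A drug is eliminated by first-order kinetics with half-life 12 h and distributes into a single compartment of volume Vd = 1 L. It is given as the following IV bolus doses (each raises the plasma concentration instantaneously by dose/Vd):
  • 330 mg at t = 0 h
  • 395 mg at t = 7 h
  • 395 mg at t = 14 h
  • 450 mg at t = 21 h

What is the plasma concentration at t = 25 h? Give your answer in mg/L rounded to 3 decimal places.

k = ln 2 / 12 = 0.05776 per h
Dose 1 (330 mg at t=0 h): 330·exp(−0.05776·25) = 77.870 mg/L
Dose 2 (395 mg at t=7 h): 395·exp(−0.05776·18) = 139.654 mg/L
Dose 3 (395 mg at t=14 h): 395·exp(−0.05776·11) = 209.244 mg/L
Dose 4 (450 mg at t=21 h): 450·exp(−0.05776·4) = 357.165 mg/L
C(25) = 77.870 + 139.654 + 209.244 + 357.165 = 783.932 mg/L

783.932 mg/L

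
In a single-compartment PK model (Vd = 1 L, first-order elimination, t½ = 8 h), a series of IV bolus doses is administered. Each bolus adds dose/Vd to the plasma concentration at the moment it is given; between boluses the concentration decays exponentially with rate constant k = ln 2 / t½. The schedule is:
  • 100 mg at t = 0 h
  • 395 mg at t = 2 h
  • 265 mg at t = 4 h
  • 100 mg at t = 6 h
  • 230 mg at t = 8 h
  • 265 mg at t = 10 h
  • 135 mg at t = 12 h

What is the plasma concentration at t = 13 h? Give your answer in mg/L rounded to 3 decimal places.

838.018 mg/L

k = ln 2 / 8 = 0.08664 per h
Dose 1 (100 mg at t=0 h): 100·exp(−0.08664·13) = 32.421 mg/L
Dose 2 (395 mg at t=2 h): 395·exp(−0.08664·11) = 152.293 mg/L
Dose 3 (265 mg at t=4 h): 265·exp(−0.08664·9) = 121.503 mg/L
Dose 4 (100 mg at t=6 h): 100·exp(−0.08664·7) = 54.525 mg/L
Dose 5 (230 mg at t=8 h): 230·exp(−0.08664·5) = 149.137 mg/L
Dose 6 (265 mg at t=10 h): 265·exp(−0.08664·3) = 204.343 mg/L
Dose 7 (135 mg at t=12 h): 135·exp(−0.08664·1) = 123.796 mg/L
C(13) = 32.421 + 152.293 + 121.503 + 54.525 + 149.137 + 204.343 + 123.796 = 838.018 mg/L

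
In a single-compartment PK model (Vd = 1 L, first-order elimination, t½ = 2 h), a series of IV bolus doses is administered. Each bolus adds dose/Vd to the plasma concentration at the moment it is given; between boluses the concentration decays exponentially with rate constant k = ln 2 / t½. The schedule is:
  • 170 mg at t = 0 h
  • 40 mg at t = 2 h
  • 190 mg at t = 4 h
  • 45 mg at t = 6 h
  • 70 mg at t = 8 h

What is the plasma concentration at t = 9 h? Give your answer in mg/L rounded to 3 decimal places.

110.043 mg/L

k = ln 2 / 2 = 0.34657 per h
Dose 1 (170 mg at t=0 h): 170·exp(−0.34657·9) = 7.513 mg/L
Dose 2 (40 mg at t=2 h): 40·exp(−0.34657·7) = 3.536 mg/L
Dose 3 (190 mg at t=4 h): 190·exp(−0.34657·5) = 33.588 mg/L
Dose 4 (45 mg at t=6 h): 45·exp(−0.34657·3) = 15.910 mg/L
Dose 5 (70 mg at t=8 h): 70·exp(−0.34657·1) = 49.497 mg/L
C(9) = 7.513 + 3.536 + 33.588 + 15.910 + 49.497 = 110.043 mg/L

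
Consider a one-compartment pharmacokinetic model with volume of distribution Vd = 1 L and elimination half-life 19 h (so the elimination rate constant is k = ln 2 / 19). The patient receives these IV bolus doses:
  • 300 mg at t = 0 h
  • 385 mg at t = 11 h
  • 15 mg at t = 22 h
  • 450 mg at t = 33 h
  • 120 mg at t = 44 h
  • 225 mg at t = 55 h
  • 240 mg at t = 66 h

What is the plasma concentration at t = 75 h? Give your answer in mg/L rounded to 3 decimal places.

476.148 mg/L

k = ln 2 / 19 = 0.03648 per h
Dose 1 (300 mg at t=0 h): 300·exp(−0.03648·75) = 19.447 mg/L
Dose 2 (385 mg at t=11 h): 385·exp(−0.03648·64) = 37.279 mg/L
Dose 3 (15 mg at t=22 h): 15·exp(−0.03648·53) = 2.170 mg/L
Dose 4 (450 mg at t=33 h): 450·exp(−0.03648·42) = 97.225 mg/L
Dose 5 (120 mg at t=44 h): 120·exp(−0.03648·31) = 38.728 mg/L
Dose 6 (225 mg at t=55 h): 225·exp(−0.03648·20) = 108.470 mg/L
Dose 7 (240 mg at t=66 h): 240·exp(−0.03648·9) = 172.830 mg/L
C(75) = 19.447 + 37.279 + 2.170 + 97.225 + 38.728 + 108.470 + 172.830 = 476.148 mg/L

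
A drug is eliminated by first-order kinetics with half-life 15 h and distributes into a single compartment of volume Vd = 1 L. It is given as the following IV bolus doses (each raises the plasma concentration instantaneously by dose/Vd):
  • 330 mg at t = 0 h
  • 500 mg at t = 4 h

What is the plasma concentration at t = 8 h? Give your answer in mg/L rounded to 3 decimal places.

k = ln 2 / 15 = 0.04621 per h
Dose 1 (330 mg at t=0 h): 330·exp(−0.04621·8) = 228.016 mg/L
Dose 2 (500 mg at t=4 h): 500·exp(−0.04621·4) = 415.619 mg/L
C(8) = 228.016 + 415.619 = 643.635 mg/L

643.635 mg/L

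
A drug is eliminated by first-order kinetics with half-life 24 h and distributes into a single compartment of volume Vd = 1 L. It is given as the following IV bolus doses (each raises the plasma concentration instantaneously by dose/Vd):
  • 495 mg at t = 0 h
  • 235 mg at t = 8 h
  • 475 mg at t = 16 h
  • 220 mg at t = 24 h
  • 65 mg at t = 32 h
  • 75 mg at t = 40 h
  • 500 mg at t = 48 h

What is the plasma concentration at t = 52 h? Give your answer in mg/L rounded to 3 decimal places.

977.092 mg/L

k = ln 2 / 24 = 0.02888 per h
Dose 1 (495 mg at t=0 h): 495·exp(−0.02888·52) = 110.249 mg/L
Dose 2 (235 mg at t=8 h): 235·exp(−0.02888·44) = 65.945 mg/L
Dose 3 (475 mg at t=16 h): 475·exp(−0.02888·36) = 167.938 mg/L
Dose 4 (220 mg at t=24 h): 220·exp(−0.02888·28) = 97.999 mg/L
Dose 5 (65 mg at t=32 h): 65·exp(−0.02888·20) = 36.480 mg/L
Dose 6 (75 mg at t=40 h): 75·exp(−0.02888·12) = 53.033 mg/L
Dose 7 (500 mg at t=48 h): 500·exp(−0.02888·4) = 445.449 mg/L
C(52) = 110.249 + 65.945 + 167.938 + 97.999 + 36.480 + 53.033 + 445.449 = 977.092 mg/L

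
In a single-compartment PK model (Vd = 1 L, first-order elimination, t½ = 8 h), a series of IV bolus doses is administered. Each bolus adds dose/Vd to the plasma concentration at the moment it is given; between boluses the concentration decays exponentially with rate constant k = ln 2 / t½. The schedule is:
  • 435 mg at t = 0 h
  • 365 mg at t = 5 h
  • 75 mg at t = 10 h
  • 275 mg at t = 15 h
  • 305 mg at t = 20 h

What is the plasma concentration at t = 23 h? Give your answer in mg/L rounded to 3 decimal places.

533.031 mg/L

k = ln 2 / 8 = 0.08664 per h
Dose 1 (435 mg at t=0 h): 435·exp(−0.08664·23) = 59.296 mg/L
Dose 2 (365 mg at t=5 h): 365·exp(−0.08664·18) = 76.732 mg/L
Dose 3 (75 mg at t=10 h): 75·exp(−0.08664·13) = 24.316 mg/L
Dose 4 (275 mg at t=15 h): 275·exp(−0.08664·8) = 137.500 mg/L
Dose 5 (305 mg at t=20 h): 305·exp(−0.08664·3) = 235.187 mg/L
C(23) = 59.296 + 76.732 + 24.316 + 137.500 + 235.187 = 533.031 mg/L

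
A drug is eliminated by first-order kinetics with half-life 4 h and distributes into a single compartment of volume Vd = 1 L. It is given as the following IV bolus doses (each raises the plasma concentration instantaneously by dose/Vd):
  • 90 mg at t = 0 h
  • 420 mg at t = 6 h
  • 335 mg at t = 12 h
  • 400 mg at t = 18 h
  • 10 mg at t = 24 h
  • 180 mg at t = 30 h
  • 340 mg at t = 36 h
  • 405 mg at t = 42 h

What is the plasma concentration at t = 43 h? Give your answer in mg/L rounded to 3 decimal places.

k = ln 2 / 4 = 0.17329 per h
Dose 1 (90 mg at t=0 h): 90·exp(−0.17329·43) = 0.052 mg/L
Dose 2 (420 mg at t=6 h): 420·exp(−0.17329·37) = 0.690 mg/L
Dose 3 (335 mg at t=12 h): 335·exp(−0.17329·31) = 1.556 mg/L
Dose 4 (400 mg at t=18 h): 400·exp(−0.17329·25) = 5.256 mg/L
Dose 5 (10 mg at t=24 h): 10·exp(−0.17329·19) = 0.372 mg/L
Dose 6 (180 mg at t=30 h): 180·exp(−0.17329·13) = 18.920 mg/L
Dose 7 (340 mg at t=36 h): 340·exp(−0.17329·7) = 101.083 mg/L
Dose 8 (405 mg at t=42 h): 405·exp(−0.17329·1) = 340.563 mg/L
C(43) = 0.052 + 0.690 + 1.556 + 5.256 + 0.372 + 18.920 + 101.083 + 340.563 = 468.491 mg/L

468.491 mg/L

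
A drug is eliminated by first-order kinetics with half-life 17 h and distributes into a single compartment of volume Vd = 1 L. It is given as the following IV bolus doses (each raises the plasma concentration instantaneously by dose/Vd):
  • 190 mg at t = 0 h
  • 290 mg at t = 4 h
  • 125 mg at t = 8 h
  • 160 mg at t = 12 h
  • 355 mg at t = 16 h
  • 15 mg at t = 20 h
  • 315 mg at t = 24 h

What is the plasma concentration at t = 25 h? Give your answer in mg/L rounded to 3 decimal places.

k = ln 2 / 17 = 0.04077 per h
Dose 1 (190 mg at t=0 h): 190·exp(−0.04077·25) = 68.559 mg/L
Dose 2 (290 mg at t=4 h): 290·exp(−0.04077·21) = 123.179 mg/L
Dose 3 (125 mg at t=8 h): 125·exp(−0.04077·17) = 62.500 mg/L
Dose 4 (160 mg at t=12 h): 160·exp(−0.04077·13) = 94.172 mg/L
Dose 5 (355 mg at t=16 h): 355·exp(−0.04077·9) = 245.957 mg/L
Dose 6 (15 mg at t=20 h): 15·exp(−0.04077·5) = 12.234 mg/L
Dose 7 (315 mg at t=24 h): 315·exp(−0.04077·1) = 302.415 mg/L
C(25) = 68.559 + 123.179 + 62.500 + 94.172 + 245.957 + 12.234 + 302.415 = 909.015 mg/L

909.015 mg/L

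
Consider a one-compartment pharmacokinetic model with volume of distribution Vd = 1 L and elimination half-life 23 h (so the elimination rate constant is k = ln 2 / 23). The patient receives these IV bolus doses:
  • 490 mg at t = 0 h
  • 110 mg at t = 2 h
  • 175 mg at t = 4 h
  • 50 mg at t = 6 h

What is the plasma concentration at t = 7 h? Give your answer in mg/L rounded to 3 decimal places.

699.807 mg/L

k = ln 2 / 23 = 0.03014 per h
Dose 1 (490 mg at t=0 h): 490·exp(−0.03014·7) = 396.806 mg/L
Dose 2 (110 mg at t=2 h): 110·exp(−0.03014·5) = 94.613 mg/L
Dose 3 (175 mg at t=4 h): 175·exp(−0.03014·3) = 159.872 mg/L
Dose 4 (50 mg at t=6 h): 50·exp(−0.03014·1) = 48.516 mg/L
C(7) = 396.806 + 94.613 + 159.872 + 48.516 = 699.807 mg/L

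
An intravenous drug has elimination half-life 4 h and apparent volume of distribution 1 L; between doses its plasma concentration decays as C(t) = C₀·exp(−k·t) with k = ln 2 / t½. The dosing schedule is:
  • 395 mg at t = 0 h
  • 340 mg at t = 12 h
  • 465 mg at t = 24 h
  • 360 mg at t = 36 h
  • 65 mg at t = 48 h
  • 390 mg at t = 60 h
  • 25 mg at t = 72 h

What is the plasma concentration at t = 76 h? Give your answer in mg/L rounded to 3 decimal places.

k = ln 2 / 4 = 0.17329 per h
Dose 1 (395 mg at t=0 h): 395·exp(−0.17329·76) = 0.001 mg/L
Dose 2 (340 mg at t=12 h): 340·exp(−0.17329·64) = 0.005 mg/L
Dose 3 (465 mg at t=24 h): 465·exp(−0.17329·52) = 0.057 mg/L
Dose 4 (360 mg at t=36 h): 360·exp(−0.17329·40) = 0.352 mg/L
Dose 5 (65 mg at t=48 h): 65·exp(−0.17329·28) = 0.508 mg/L
Dose 6 (390 mg at t=60 h): 390·exp(−0.17329·16) = 24.375 mg/L
Dose 7 (25 mg at t=72 h): 25·exp(−0.17329·4) = 12.500 mg/L
C(76) = 0.001 + 0.005 + 0.057 + 0.352 + 0.508 + 24.375 + 12.500 = 37.797 mg/L

37.797 mg/L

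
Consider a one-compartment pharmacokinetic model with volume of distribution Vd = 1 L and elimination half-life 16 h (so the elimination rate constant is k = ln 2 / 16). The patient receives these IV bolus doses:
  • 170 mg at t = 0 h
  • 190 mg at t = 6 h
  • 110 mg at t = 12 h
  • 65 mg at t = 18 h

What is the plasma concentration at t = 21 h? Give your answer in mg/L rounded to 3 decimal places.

k = ln 2 / 16 = 0.04332 per h
Dose 1 (170 mg at t=0 h): 170·exp(−0.04332·21) = 68.446 mg/L
Dose 2 (190 mg at t=6 h): 190·exp(−0.04332·15) = 99.206 mg/L
Dose 3 (110 mg at t=12 h): 110·exp(−0.04332·9) = 74.484 mg/L
Dose 4 (65 mg at t=18 h): 65·exp(−0.04332·3) = 57.078 mg/L
C(21) = 68.446 + 99.206 + 74.484 + 57.078 = 299.214 mg/L

299.214 mg/L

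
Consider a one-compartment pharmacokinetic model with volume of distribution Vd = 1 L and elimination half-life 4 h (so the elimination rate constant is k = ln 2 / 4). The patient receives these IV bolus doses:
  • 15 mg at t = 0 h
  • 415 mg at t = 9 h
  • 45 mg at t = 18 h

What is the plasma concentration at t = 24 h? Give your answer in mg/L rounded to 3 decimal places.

k = ln 2 / 4 = 0.17329 per h
Dose 1 (15 mg at t=0 h): 15·exp(−0.17329·24) = 0.234 mg/L
Dose 2 (415 mg at t=9 h): 415·exp(−0.17329·15) = 30.845 mg/L
Dose 3 (45 mg at t=18 h): 45·exp(−0.17329·6) = 15.910 mg/L
C(24) = 0.234 + 30.845 + 15.910 = 46.989 mg/L

46.989 mg/L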